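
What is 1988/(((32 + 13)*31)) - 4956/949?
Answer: -5027008/1323855 ≈ -3.7972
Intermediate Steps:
1988/(((32 + 13)*31)) - 4956/949 = 1988/((45*31)) - 4956*1/949 = 1988/1395 - 4956/949 = -5027008/1323855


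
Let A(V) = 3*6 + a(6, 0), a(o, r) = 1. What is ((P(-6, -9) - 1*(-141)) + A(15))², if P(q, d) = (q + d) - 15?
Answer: 16900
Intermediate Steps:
A(V) = 19 (A(V) = 3*6 + 1 = 18 + 1 = 19)
P(q, d) = -15 + d + q (P(q, d) = (d + q) - 15 = -15 + d + q)
((P(-6, -9) - 1*(-141)) + A(15))² = (((-15 - 9 - 6) - 1*(-141)) + 19)² = ((-30 + 141) + 19)² = (111 + 19)² = 130² = 16900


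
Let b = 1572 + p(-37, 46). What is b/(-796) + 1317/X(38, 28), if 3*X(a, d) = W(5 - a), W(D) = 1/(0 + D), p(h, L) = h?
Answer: -103786403/796 ≈ -1.3038e+5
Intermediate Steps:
b = 1535 (b = 1572 - 37 = 1535)
W(D) = 1/D
X(a, d) = 1/(3*(5 - a))
b/(-796) + 1317/X(38, 28) = 1535/(-796) + 1317/((-1/(-15 + 3*38))) = 1535*(-1/796) + 1317/((-1/(-15 + 114))) = -1535/796 + 1317/((-1/99)) = -1535/796 + 1317/((-1*1/99)) = -1535/796 + 1317/(-1/99) = -1535/796 + 1317*(-99) = -1535/796 - 130383 = -103786403/796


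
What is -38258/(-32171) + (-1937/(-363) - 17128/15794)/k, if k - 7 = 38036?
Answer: 78728273115677/66196070739711 ≈ 1.1893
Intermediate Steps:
k = 38043 (k = 7 + 38036 = 38043)
-38258/(-32171) + (-1937/(-363) - 17128/15794)/k = -38258/(-32171) + (-1937/(-363) - 17128/15794)/38043 = -38258*(-1/32171) + (-1937*(-1/363) - 17128*1/15794)*(1/38043) = 38258/32171 + (1937/363 - 8564/7897)*(1/38043) = 38258/32171 + (12187757/2866611)*(1/38043) = 38258/32171 + 12187757/109054482273 = 78728273115677/66196070739711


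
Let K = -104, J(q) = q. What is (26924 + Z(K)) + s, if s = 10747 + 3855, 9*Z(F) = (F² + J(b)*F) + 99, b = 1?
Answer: 384545/9 ≈ 42727.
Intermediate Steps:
Z(F) = 11 + F/9 + F²/9 (Z(F) = ((F² + 1*F) + 99)/9 = ((F² + F) + 99)/9 = ((F + F²) + 99)/9 = (99 + F + F²)/9 = 11 + F/9 + F²/9)
s = 14602
(26924 + Z(K)) + s = (26924 + (11 + (⅑)*(-104) + (⅑)*(-104)²)) + 14602 = (26924 + (11 - 104/9 + (⅑)*10816)) + 14602 = (26924 + (11 - 104/9 + 10816/9)) + 14602 = (26924 + 10811/9) + 14602 = 253127/9 + 14602 = 384545/9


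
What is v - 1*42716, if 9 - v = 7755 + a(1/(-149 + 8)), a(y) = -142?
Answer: -50320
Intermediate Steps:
v = -7604 (v = 9 - (7755 - 142) = 9 - 1*7613 = 9 - 7613 = -7604)
v - 1*42716 = -7604 - 1*42716 = -7604 - 42716 = -50320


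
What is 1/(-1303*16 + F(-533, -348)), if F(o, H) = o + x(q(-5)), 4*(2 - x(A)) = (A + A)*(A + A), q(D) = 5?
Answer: -1/21404 ≈ -4.6720e-5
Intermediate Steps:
x(A) = 2 - A² (x(A) = 2 - (A + A)*(A + A)/4 = 2 - 2*A*2*A/4 = 2 - A²)
F(o, H) = -23 + o (F(o, H) = o + (2 - 1*5²) = o + (2 - 1*25) = o + (2 - 25) = o - 23 = -23 + o)
1/(-1303*16 + F(-533, -348)) = 1/(-1303*16 + (-23 - 533)) = 1/(-20848 - 556) = 1/(-21404) = -1/21404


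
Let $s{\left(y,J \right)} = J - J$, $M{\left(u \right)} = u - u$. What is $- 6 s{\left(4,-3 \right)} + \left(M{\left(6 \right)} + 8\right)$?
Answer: $8$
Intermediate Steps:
$M{\left(u \right)} = 0$
$s{\left(y,J \right)} = 0$
$- 6 s{\left(4,-3 \right)} + \left(M{\left(6 \right)} + 8\right) = \left(-6\right) 0 + \left(0 + 8\right) = 0 + 8 = 8$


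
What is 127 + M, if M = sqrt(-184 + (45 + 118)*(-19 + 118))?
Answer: 127 + sqrt(15953) ≈ 253.31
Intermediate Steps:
M = sqrt(15953) (M = sqrt(-184 + 163*99) = sqrt(-184 + 16137) = sqrt(15953) ≈ 126.31)
127 + M = 127 + sqrt(15953)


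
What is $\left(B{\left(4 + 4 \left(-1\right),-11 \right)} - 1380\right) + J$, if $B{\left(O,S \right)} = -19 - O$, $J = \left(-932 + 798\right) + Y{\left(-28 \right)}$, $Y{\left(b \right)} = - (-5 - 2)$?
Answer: $-1526$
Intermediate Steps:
$Y{\left(b \right)} = 7$ ($Y{\left(b \right)} = - (-5 - 2) = \left(-1\right) \left(-7\right) = 7$)
$J = -127$ ($J = \left(-932 + 798\right) + 7 = -134 + 7 = -127$)
$\left(B{\left(4 + 4 \left(-1\right),-11 \right)} - 1380\right) + J = \left(\left(-19 - \left(4 + 4 \left(-1\right)\right)\right) - 1380\right) - 127 = \left(\left(-19 - \left(4 - 4\right)\right) - 1380\right) - 127 = \left(\left(-19 - 0\right) - 1380\right) - 127 = \left(\left(-19 + 0\right) - 1380\right) - 127 = \left(-19 - 1380\right) - 127 = -1399 - 127 = -1526$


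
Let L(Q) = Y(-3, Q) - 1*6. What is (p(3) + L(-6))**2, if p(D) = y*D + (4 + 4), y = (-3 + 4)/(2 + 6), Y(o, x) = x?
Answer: 841/64 ≈ 13.141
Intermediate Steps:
y = 1/8 ≈ 0.12500
p(D) = 8 + D/8 (p(D) = D/8 + (4 + 4) = D/8 + 8 = 8 + D/8)
L(Q) = -6 + Q (L(Q) = Q - 1*6 = Q - 6 = -6 + Q)
(p(3) + L(-6))**2 = ((8 + (1/8)*3) + (-6 - 6))**2 = ((8 + 3/8) - 12)**2 = (67/8 - 12)**2 = (-29/8)**2 = 841/64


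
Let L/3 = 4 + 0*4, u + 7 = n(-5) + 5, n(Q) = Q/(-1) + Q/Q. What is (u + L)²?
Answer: 256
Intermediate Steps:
n(Q) = 1 - Q (n(Q) = Q*(-1) + 1 = -Q + 1 = 1 - Q)
u = 4 (u = -7 + ((1 - 1*(-5)) + 5) = -7 + ((1 + 5) + 5) = -7 + (6 + 5) = -7 + 11 = 4)
L = 12 (L = 3*(4 + 0*4) = 3*(4 + 0) = 3*4 = 12)
(u + L)² = (4 + 12)² = 16² = 256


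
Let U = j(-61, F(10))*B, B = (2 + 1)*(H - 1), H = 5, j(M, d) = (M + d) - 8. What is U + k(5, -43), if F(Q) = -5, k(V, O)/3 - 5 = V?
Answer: -858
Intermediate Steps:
k(V, O) = 15 + 3*V
j(M, d) = -8 + M + d
B = 12 (B = (2 + 1)*(5 - 1) = 3*4 = 12)
U = -888 (U = (-8 - 61 - 5)*12 = -74*12 = -888)
U + k(5, -43) = -888 + (15 + 3*5) = -888 + (15 + 15) = -888 + 30 = -858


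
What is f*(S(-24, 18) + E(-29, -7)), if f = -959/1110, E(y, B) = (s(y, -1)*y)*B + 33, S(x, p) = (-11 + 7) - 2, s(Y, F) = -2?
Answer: 363461/1110 ≈ 327.44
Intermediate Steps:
S(x, p) = -6 (S(x, p) = -4 - 2 = -6)
E(y, B) = 33 - 2*B*y (E(y, B) = (-2*y)*B + 33 = -2*B*y + 33 = 33 - 2*B*y)
f = -959/1110 (f = -959*1/1110 = -959/1110 ≈ -0.86396)
f*(S(-24, 18) + E(-29, -7)) = -959*(-6 + (33 - 2*(-7)*(-29)))/1110 = -959*(-6 + (33 - 406))/1110 = -959*(-6 - 373)/1110 = -959/1110*(-379) = 363461/1110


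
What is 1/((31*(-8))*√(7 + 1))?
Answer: -√2/992 ≈ -0.0014256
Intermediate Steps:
1/((31*(-8))*√(7 + 1)) = 1/(-496*√2) = -√2/992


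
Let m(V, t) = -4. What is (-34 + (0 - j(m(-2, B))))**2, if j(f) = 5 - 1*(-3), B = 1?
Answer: 1764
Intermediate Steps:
j(f) = 8 (j(f) = 5 + 3 = 8)
(-34 + (0 - j(m(-2, B))))**2 = (-34 + (0 - 1*8))**2 = (-34 + (0 - 8))**2 = (-34 - 8)**2 = (-42)**2 = 1764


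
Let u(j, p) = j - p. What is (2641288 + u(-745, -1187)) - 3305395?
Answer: -663665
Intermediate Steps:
(2641288 + u(-745, -1187)) - 3305395 = (2641288 + (-745 - 1*(-1187))) - 3305395 = (2641288 + (-745 + 1187)) - 3305395 = (2641288 + 442) - 3305395 = 2641730 - 3305395 = -663665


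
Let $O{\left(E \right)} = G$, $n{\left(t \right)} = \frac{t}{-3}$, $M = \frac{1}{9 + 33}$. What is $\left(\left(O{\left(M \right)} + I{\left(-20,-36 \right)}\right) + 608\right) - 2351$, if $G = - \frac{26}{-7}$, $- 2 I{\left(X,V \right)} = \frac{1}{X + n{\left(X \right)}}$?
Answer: $- \frac{973979}{560} \approx -1739.2$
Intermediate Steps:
$M = \frac{1}{42} \approx 0.02381$
$n{\left(t \right)} = - \frac{t}{3}$ ($n{\left(t \right)} = t \left(- \frac{1}{3}\right) = - \frac{t}{3}$)
$I{\left(X,V \right)} = - \frac{3}{4 X}$ ($I{\left(X,V \right)} = - \frac{1}{2 \left(X - \frac{X}{3}\right)} = - \frac{1}{2 \frac{2 X}{3}} = - \frac{\frac{3}{2} \frac{1}{X}}{2} = - \frac{3}{4 X}$)
$G = \frac{26}{7}$ ($G = \left(-26\right) \left(- \frac{1}{7}\right) = \frac{26}{7} \approx 3.7143$)
$O{\left(E \right)} = \frac{26}{7}$
$\left(\left(O{\left(M \right)} + I{\left(-20,-36 \right)}\right) + 608\right) - 2351 = \left(\left(\frac{26}{7} - \frac{3}{4 \left(-20\right)}\right) + 608\right) - 2351 = \left(\left(\frac{26}{7} - - \frac{3}{80}\right) + 608\right) - 2351 = \left(\left(\frac{26}{7} + \frac{3}{80}\right) + 608\right) - 2351 = \left(\frac{2101}{560} + 608\right) - 2351 = \frac{342581}{560} - 2351 = - \frac{973979}{560}$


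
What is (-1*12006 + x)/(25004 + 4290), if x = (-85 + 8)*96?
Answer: -9699/14647 ≈ -0.66218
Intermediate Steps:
x = -7392 (x = -77*96 = -7392)
(-1*12006 + x)/(25004 + 4290) = (-1*12006 - 7392)/(25004 + 4290) = (-12006 - 7392)/29294 = -19398*1/29294 = -9699/14647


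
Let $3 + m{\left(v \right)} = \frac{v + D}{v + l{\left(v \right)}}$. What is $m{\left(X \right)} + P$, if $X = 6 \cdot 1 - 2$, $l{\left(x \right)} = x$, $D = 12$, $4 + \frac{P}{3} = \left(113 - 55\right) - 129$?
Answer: $-226$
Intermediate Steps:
$P = -225$ ($P = -12 + 3 \left(\left(113 - 55\right) - 129\right) = -12 + 3 \left(58 - 129\right) = -12 + 3 \left(-71\right) = -12 - 213 = -225$)
$X = 4$ ($X = 6 - 2 = 4$)
$m{\left(v \right)} = -3 + \frac{12 + v}{2 v}$ ($m{\left(v \right)} = -3 + \frac{v + 12}{v + v} = -3 + \frac{12 + v}{2 v}$)
$m{\left(X \right)} + P = \left(- \frac{5}{2} + \frac{6}{4}\right) - 225 = \left(- \frac{5}{2} + 6 \cdot \frac{1}{4}\right) - 225 = \left(- \frac{5}{2} + \frac{3}{2}\right) - 225 = -1 - 225 = -226$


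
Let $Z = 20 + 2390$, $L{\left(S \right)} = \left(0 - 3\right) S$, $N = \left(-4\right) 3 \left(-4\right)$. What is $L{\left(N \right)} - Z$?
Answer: $-2554$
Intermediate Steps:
$N = 48$ ($N = \left(-12\right) \left(-4\right) = 48$)
$L{\left(S \right)} = - 3 S$
$Z = 2410$
$L{\left(N \right)} - Z = \left(-3\right) 48 - 2410 = -144 - 2410 = -2554$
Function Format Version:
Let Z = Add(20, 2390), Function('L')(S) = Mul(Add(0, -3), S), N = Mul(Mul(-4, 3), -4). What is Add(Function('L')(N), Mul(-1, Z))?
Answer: -2554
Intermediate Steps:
N = 48 (N = Mul(-12, -4) = 48)
Function('L')(S) = Mul(-3, S)
Z = 2410
Add(Function('L')(N), Mul(-1, Z)) = Add(Mul(-3, 48), Mul(-1, 2410)) = Add(-144, -2410) = -2554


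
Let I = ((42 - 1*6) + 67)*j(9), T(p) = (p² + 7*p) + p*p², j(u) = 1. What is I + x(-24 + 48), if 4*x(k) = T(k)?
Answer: 3745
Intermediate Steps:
T(p) = p² + p³ + 7*p (T(p) = (p² + 7*p) + p³ = p² + p³ + 7*p)
x(k) = k*(7 + k + k²)/4 (x(k) = (k*(7 + k + k²))/4 = k*(7 + k + k²)/4)
I = 103 (I = ((42 - 1*6) + 67)*1 = ((42 - 6) + 67)*1 = (36 + 67)*1 = 103*1 = 103)
I + x(-24 + 48) = 103 + (-24 + 48)*(7 + (-24 + 48) + (-24 + 48)²)/4 = 103 + (¼)*24*(7 + 24 + 24²) = 103 + (¼)*24*(7 + 24 + 576) = 103 + (¼)*24*607 = 103 + 3642 = 3745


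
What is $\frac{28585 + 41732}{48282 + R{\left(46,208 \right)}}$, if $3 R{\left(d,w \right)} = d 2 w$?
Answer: $\frac{16227}{12614} \approx 1.2864$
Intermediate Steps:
$R{\left(d,w \right)} = \frac{2 d w}{3}$ ($R{\left(d,w \right)} = \frac{d 2 w}{3} = \frac{2 d w}{3}$)
$\frac{28585 + 41732}{48282 + R{\left(46,208 \right)}} = \frac{28585 + 41732}{48282 + \frac{2}{3} \cdot 46 \cdot 208} = \frac{70317}{48282 + \frac{19136}{3}} = \frac{70317}{\frac{163982}{3}} = 70317 \cdot \frac{3}{163982} = \frac{16227}{12614}$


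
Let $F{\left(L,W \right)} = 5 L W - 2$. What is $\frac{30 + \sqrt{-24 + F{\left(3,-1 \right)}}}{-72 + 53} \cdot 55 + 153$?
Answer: $\frac{1257}{19} - \frac{55 i \sqrt{41}}{19} \approx 66.158 - 18.535 i$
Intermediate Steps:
$F{\left(L,W \right)} = -2 + 5 L W$ ($F{\left(L,W \right)} = 5 L W - 2 = -2 + 5 L W$)
$\frac{30 + \sqrt{-24 + F{\left(3,-1 \right)}}}{-72 + 53} \cdot 55 + 153 = \frac{30 + \sqrt{-24 + \left(-2 + 5 \cdot 3 \left(-1\right)\right)}}{-72 + 53} \cdot 55 + 153 = \frac{30 + \sqrt{-24 - 17}}{-19} \cdot 55 + 153 = \left(30 + \sqrt{-24 - 17}\right) \left(- \frac{1}{19}\right) 55 + 153 = \left(30 + \sqrt{-41}\right) \left(- \frac{1}{19}\right) 55 + 153 = \left(30 + i \sqrt{41}\right) \left(- \frac{1}{19}\right) 55 + 153 = \left(- \frac{30}{19} - \frac{i \sqrt{41}}{19}\right) 55 + 153 = \left(- \frac{1650}{19} - \frac{55 i \sqrt{41}}{19}\right) + 153 = \frac{1257}{19} - \frac{55 i \sqrt{41}}{19}$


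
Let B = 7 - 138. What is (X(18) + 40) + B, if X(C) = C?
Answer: -73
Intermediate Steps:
B = -131
(X(18) + 40) + B = (18 + 40) - 131 = 58 - 131 = -73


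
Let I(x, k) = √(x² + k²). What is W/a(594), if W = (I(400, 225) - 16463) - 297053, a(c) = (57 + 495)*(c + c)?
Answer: -78379/163944 + 25*√337/655776 ≈ -0.47738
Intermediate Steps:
I(x, k) = √(k² + x²)
a(c) = 1104*c (a(c) = 552*(2*c) = 1104*c)
W = -313516 + 25*√337 (W = (√(225² + 400²) - 16463) - 297053 = (√(50625 + 160000) - 16463) - 297053 = (√210625 - 16463) - 297053 = (25*√337 - 16463) - 297053 = (-16463 + 25*√337) - 297053 = -313516 + 25*√337 ≈ -3.1306e+5)
W/a(594) = (-313516 + 25*√337)/((1104*594)) = (-313516 + 25*√337)/655776 = (-313516 + 25*√337)*(1/655776) = -78379/163944 + 25*√337/655776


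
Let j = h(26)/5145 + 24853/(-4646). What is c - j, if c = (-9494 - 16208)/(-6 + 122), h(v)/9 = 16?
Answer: -24984040236/115534405 ≈ -216.25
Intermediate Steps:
h(v) = 144 (h(v) = 9*16 = 144)
j = -42399887/7967890 (j = 144/5145 + 24853/(-4646) = 144*(1/5145) + 24853*(-1/4646) = 48/1715 - 24853/4646 = -42399887/7967890 ≈ -5.3213)
c = -12851/58 (c = -25702/116 = -25702*1/116 = -12851/58 ≈ -221.57)
c - j = -12851/58 - 1*(-42399887/7967890) = -12851/58 + 42399887/7967890 = -24984040236/115534405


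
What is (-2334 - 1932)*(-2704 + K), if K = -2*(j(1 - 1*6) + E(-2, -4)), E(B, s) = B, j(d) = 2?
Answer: 11535264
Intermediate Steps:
K = 0 (K = -2*(2 - 2) = -2*0 = 0)
(-2334 - 1932)*(-2704 + K) = (-2334 - 1932)*(-2704 + 0) = -4266*(-2704) = 11535264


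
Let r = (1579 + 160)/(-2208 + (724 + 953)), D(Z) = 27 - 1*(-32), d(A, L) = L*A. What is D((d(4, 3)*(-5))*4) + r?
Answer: 29590/531 ≈ 55.725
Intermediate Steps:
d(A, L) = A*L
D(Z) = 59 (D(Z) = 27 + 32 = 59)
r = -1739/531 (r = 1739/(-2208 + 1677) = 1739/(-531) = 1739*(-1/531) = -1739/531 ≈ -3.2750)
D((d(4, 3)*(-5))*4) + r = 59 - 1739/531 = 29590/531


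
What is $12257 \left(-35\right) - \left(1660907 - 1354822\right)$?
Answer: $-735080$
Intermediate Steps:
$12257 \left(-35\right) - \left(1660907 - 1354822\right) = -428995 - \left(1660907 - 1354822\right) = -428995 - 306085 = -735080$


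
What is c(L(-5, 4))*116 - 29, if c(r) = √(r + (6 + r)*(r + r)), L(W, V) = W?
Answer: -29 + 116*I*√15 ≈ -29.0 + 449.27*I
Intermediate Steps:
c(r) = √(r + 2*r*(6 + r)) (c(r) = √(r + (6 + r)*(2*r)) = √(r + 2*r*(6 + r)))
c(L(-5, 4))*116 - 29 = √(-5*(13 + 2*(-5)))*116 - 29 = √(-5*(13 - 10))*116 - 29 = √(-5*3)*116 - 29 = √(-15)*116 - 29 = (I*√15)*116 - 29 = 116*I*√15 - 29 = -29 + 116*I*√15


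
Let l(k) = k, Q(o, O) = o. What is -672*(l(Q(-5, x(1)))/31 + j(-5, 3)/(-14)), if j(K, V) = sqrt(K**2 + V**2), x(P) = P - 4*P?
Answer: 3360/31 + 48*sqrt(34) ≈ 388.27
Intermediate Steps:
x(P) = -3*P
-672*(l(Q(-5, x(1)))/31 + j(-5, 3)/(-14)) = -672*(-5/31 + sqrt((-5)**2 + 3**2)/(-14)) = -672*(-5*1/31 + sqrt(25 + 9)*(-1/14)) = -672*(-5/31 + sqrt(34)*(-1/14)) = -672*(-5/31 - sqrt(34)/14) = 3360/31 + 48*sqrt(34)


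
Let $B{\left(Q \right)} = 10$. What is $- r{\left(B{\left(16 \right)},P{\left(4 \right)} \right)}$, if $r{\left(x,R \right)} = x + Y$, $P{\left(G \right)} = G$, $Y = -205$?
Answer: $195$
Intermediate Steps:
$r{\left(x,R \right)} = -205 + x$ ($r{\left(x,R \right)} = x - 205 = -205 + x$)
$- r{\left(B{\left(16 \right)},P{\left(4 \right)} \right)} = - (-205 + 10) = \left(-1\right) \left(-195\right) = 195$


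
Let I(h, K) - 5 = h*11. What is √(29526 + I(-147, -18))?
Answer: √27914 ≈ 167.07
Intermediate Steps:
I(h, K) = 5 + 11*h (I(h, K) = 5 + h*11 = 5 + 11*h)
√(29526 + I(-147, -18)) = √(29526 + (5 + 11*(-147))) = √(29526 + (5 - 1617)) = √(29526 - 1612) = √27914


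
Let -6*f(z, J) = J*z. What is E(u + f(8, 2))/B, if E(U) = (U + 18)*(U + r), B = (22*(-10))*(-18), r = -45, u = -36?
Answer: 7781/17820 ≈ 0.43664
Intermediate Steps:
f(z, J) = -J*z/6
B = 3960 (B = -220*(-18) = 3960)
E(U) = (-45 + U)*(18 + U) (E(U) = (U + 18)*(U - 45) = (18 + U)*(-45 + U) = (-45 + U)*(18 + U))
E(u + f(8, 2))/B = (-810 + (-36 - 1/6*2*8)**2 - 27*(-36 - 1/6*2*8))/3960 = (-810 + (-36 - 8/3)**2 - 27*(-36 - 8/3))*(1/3960) = (-810 + (-116/3)**2 - 27*(-116/3))*(1/3960) = (-810 + 13456/9 + 1044)*(1/3960) = (15562/9)*(1/3960) = 7781/17820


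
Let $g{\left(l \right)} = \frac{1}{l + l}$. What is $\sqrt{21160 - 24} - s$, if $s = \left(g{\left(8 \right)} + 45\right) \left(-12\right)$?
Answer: $\frac{2163}{4} + 4 \sqrt{1321} \approx 686.13$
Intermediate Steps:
$g{\left(l \right)} = \frac{1}{2 l}$
$s = - \frac{2163}{4}$ ($s = \left(\frac{1}{2 \cdot 8} + 45\right) \left(-12\right) = \left(\frac{1}{2} \cdot \frac{1}{8} + 45\right) \left(-12\right) = \left(\frac{1}{16} + 45\right) \left(-12\right) = \frac{721}{16} \left(-12\right) = - \frac{2163}{4} \approx -540.75$)
$\sqrt{21160 - 24} - s = \sqrt{21160 - 24} - - \frac{2163}{4} = \sqrt{21136} + \frac{2163}{4} = 4 \sqrt{1321} + \frac{2163}{4} = \frac{2163}{4} + 4 \sqrt{1321}$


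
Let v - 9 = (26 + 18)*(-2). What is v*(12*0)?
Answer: 0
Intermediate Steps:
v = -79 (v = 9 + (26 + 18)*(-2) = 9 + 44*(-2) = 9 - 88 = -79)
v*(12*0) = -948*0 = -79*0 = 0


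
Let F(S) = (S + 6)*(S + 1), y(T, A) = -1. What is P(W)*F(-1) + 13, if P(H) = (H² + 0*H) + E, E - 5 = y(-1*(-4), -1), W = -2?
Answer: 13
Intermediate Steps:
F(S) = (1 + S)*(6 + S) (F(S) = (6 + S)*(1 + S) = (1 + S)*(6 + S))
E = 4 (E = 5 - 1 = 4)
P(H) = 4 + H² (P(H) = (H² + 0*H) + 4 = (H² + 0) + 4 = H² + 4 = 4 + H²)
P(W)*F(-1) + 13 = (4 + (-2)²)*(6 + (-1)² + 7*(-1)) + 13 = (4 + 4)*(6 + 1 - 7) + 13 = 8*0 + 13 = 0 + 13 = 13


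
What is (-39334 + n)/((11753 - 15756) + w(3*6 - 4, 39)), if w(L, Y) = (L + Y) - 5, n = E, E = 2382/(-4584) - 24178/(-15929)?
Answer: 95734606865/9626276996 ≈ 9.9451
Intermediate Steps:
E = 12148179/12169756 (E = 2382*(-1/4584) - 24178*(-1/15929) = -397/764 + 24178/15929 = 12148179/12169756 ≈ 0.99823)
n = 12148179/12169756 ≈ 0.99823
w(L, Y) = -5 + L + Y
(-39334 + n)/((11753 - 15756) + w(3*6 - 4, 39)) = (-39334 + 12148179/12169756)/((11753 - 15756) + (-5 + (3*6 - 4) + 39)) = -478673034325/(12169756*(-4003 + (-5 + (18 - 4) + 39))) = -478673034325/(12169756*(-4003 + (-5 + 14 + 39))) = -478673034325/(12169756*(-4003 + 48)) = -478673034325/12169756/(-3955) = -478673034325/12169756*(-1/3955) = 95734606865/9626276996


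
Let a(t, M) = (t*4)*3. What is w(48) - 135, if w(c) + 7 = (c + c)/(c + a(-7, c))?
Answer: -434/3 ≈ -144.67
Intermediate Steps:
a(t, M) = 12*t (a(t, M) = (4*t)*3 = 12*t)
w(c) = -7 + 2*c/(-84 + c) (w(c) = -7 + (c + c)/(c + 12*(-7)) = -7 + (2*c)/(c - 84) = -7 + (2*c)/(-84 + c) = -7 + 2*c/(-84 + c))
w(48) - 135 = (588 - 5*48)/(-84 + 48) - 135 = (588 - 240)/(-36) - 135 = -1/36*348 - 135 = -29/3 - 135 = -434/3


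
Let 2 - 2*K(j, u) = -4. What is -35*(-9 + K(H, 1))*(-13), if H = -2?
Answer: -2730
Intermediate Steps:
K(j, u) = 3 (K(j, u) = 1 - ½*(-4) = 1 + 2 = 3)
-35*(-9 + K(H, 1))*(-13) = -35*(-9 + 3)*(-13) = -35*(-6)*(-13) = 210*(-13) = -2730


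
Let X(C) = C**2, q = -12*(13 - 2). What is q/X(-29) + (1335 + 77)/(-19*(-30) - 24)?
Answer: 557710/229593 ≈ 2.4291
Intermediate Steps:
q = -132 (q = -12*11 = -132)
q/X(-29) + (1335 + 77)/(-19*(-30) - 24) = -132/((-29)**2) + (1335 + 77)/(-19*(-30) - 24) = -132/841 + 1412/(570 - 24) = -132*1/841 + 1412/546 = -132/841 + 1412*(1/546) = -132/841 + 706/273 = 557710/229593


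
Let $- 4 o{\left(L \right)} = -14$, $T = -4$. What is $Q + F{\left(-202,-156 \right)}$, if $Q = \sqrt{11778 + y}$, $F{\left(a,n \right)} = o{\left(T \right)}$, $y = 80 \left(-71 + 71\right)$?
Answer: $\frac{7}{2} + \sqrt{11778} \approx 112.03$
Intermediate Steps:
$y = 0$ ($y = 80 \cdot 0 = 0$)
$o{\left(L \right)} = \frac{7}{2}$ ($o{\left(L \right)} = \left(- \frac{1}{4}\right) \left(-14\right) = \frac{7}{2}$)
$F{\left(a,n \right)} = \frac{7}{2}$
$Q = \sqrt{11778}$ ($Q = \sqrt{11778 + 0} = \sqrt{11778} \approx 108.53$)
$Q + F{\left(-202,-156 \right)} = \sqrt{11778} + \frac{7}{2} = \frac{7}{2} + \sqrt{11778}$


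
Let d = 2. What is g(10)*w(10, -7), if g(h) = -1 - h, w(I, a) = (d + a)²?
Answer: -275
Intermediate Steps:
w(I, a) = (2 + a)²
g(10)*w(10, -7) = (-1 - 1*10)*(2 - 7)² = (-1 - 10)*(-5)² = -11*25 = -275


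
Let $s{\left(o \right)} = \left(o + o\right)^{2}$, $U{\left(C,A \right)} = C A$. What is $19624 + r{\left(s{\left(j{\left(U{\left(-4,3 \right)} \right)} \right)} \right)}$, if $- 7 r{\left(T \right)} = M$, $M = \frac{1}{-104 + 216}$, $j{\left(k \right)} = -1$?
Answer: $\frac{15385215}{784} \approx 19624.0$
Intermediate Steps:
$U{\left(C,A \right)} = A C$
$s{\left(o \right)} = 4 o^{2}$ ($s{\left(o \right)} = \left(2 o\right)^{2} = 4 o^{2}$)
$M = \frac{1}{112} \approx 0.0089286$
$r{\left(T \right)} = - \frac{1}{784}$ ($r{\left(T \right)} = \left(- \frac{1}{7}\right) \frac{1}{112} = - \frac{1}{784}$)
$19624 + r{\left(s{\left(j{\left(U{\left(-4,3 \right)} \right)} \right)} \right)} = 19624 - \frac{1}{784} = \frac{15385215}{784}$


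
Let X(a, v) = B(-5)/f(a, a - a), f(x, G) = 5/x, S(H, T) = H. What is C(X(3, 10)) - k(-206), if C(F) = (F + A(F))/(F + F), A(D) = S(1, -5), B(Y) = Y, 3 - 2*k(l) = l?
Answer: -625/6 ≈ -104.17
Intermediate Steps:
k(l) = 3/2 - l/2
A(D) = 1
X(a, v) = -a (X(a, v) = -5*a/5 = -a)
C(F) = (1 + F)/(2*F) (C(F) = (F + 1)/(F + F) = (1 + F)/((2*F)) = (1 + F)*(1/(2*F)) = (1 + F)/(2*F))
C(X(3, 10)) - k(-206) = (1 - 1*3)/(2*((-1*3))) - (3/2 - 1/2*(-206)) = (1/2)*(1 - 3)/(-3) - (3/2 + 103) = (1/2)*(-1/3)*(-2) - 1*209/2 = 1/3 - 209/2 = -625/6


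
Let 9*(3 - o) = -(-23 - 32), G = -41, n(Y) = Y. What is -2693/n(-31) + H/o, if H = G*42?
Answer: 39703/62 ≈ 640.37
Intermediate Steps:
o = -28/9 (o = 3 - (-1)*(-23 - 32)/9 = 3 - (-1)*(-55)/9 = 3 - ⅑*55 = 3 - 55/9 = -28/9 ≈ -3.1111)
H = -1722 (H = -41*42 = -1722)
-2693/n(-31) + H/o = -2693/(-31) - 1722/(-28/9) = -2693*(-1/31) - 1722*(-9/28) = 2693/31 + 1107/2 = 39703/62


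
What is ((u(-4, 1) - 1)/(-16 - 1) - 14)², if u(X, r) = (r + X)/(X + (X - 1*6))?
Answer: 11029041/56644 ≈ 194.71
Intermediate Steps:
u(X, r) = (X + r)/(-6 + 2*X) (u(X, r) = (X + r)/(X + (X - 6)) = (X + r)/(X + (-6 + X)) = (X + r)/(-6 + 2*X))
((u(-4, 1) - 1)/(-16 - 1) - 14)² = (((-4 + 1)/(2*(-3 - 4)) - 1)/(-16 - 1) - 14)² = (((½)*(-3)/(-7) - 1)/(-17) - 14)² = (((½)*(-⅐)*(-3) - 1)*(-1/17) - 14)² = ((3/14 - 1)*(-1/17) - 14)² = (-11/14*(-1/17) - 14)² = (11/238 - 14)² = (-3321/238)² = 11029041/56644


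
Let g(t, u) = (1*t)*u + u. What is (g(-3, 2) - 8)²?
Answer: 144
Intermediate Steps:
g(t, u) = u + t*u (g(t, u) = t*u + u = u + t*u)
(g(-3, 2) - 8)² = (2*(1 - 3) - 8)² = (2*(-2) - 8)² = (-4 - 8)² = (-12)² = 144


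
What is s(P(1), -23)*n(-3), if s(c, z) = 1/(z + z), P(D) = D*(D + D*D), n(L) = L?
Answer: 3/46 ≈ 0.065217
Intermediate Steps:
P(D) = D*(D + D**2)
s(c, z) = 1/(2*z)
s(P(1), -23)*n(-3) = ((1/2)/(-23))*(-3) = ((1/2)*(-1/23))*(-3) = -1/46*(-3) = 3/46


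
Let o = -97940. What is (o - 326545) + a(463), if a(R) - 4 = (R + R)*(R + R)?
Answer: 432995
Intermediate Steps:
a(R) = 4 + 4*R² (a(R) = 4 + (R + R)*(R + R) = 4 + (2*R)*(2*R) = 4 + 4*R²)
(o - 326545) + a(463) = (-97940 - 326545) + (4 + 4*463²) = -424485 + (4 + 4*214369) = -424485 + (4 + 857476) = -424485 + 857480 = 432995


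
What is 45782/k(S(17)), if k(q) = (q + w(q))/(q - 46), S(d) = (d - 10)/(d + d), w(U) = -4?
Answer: 23760858/43 ≈ 5.5258e+5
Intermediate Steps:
S(d) = (-10 + d)/(2*d) (S(d) = (-10 + d)/((2*d)) = (-10 + d)*(1/(2*d)) = (-10 + d)/(2*d))
k(q) = (-4 + q)/(-46 + q) (k(q) = (q - 4)/(q - 46) = (-4 + q)/(-46 + q))
45782/k(S(17)) = 45782/(((-4 + (½)*(-10 + 17)/17)/(-46 + (½)*(-10 + 17)/17))) = 45782/(((-4 + (½)*(1/17)*7)/(-46 + (½)*(1/17)*7))) = 45782/(((-4 + 7/34)/(-46 + 7/34))) = 45782/((-129/34/(-1557/34))) = 45782/((-34/1557*(-129/34))) = 45782/(43/519) = 45782*(519/43) = 23760858/43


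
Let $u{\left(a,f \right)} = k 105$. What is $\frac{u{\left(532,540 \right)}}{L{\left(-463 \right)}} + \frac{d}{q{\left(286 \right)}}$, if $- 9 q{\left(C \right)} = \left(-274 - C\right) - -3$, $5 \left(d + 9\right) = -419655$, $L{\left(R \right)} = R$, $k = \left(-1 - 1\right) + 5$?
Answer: $- \frac{349953435}{257891} \approx -1357.0$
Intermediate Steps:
$k = 3$ ($k = -2 + 5 = 3$)
$u{\left(a,f \right)} = 315$ ($u{\left(a,f \right)} = 3 \cdot 105 = 315$)
$d = -83940$ ($d = -9 + \frac{1}{5} \left(-419655\right) = -9 - 83931 = -83940$)
$q{\left(C \right)} = \frac{271}{9} + \frac{C}{9}$ ($q{\left(C \right)} = - \frac{\left(-274 - C\right) - -3}{9} = - \frac{\left(-274 - C\right) + 3}{9} = - \frac{-271 - C}{9} = \frac{271}{9} + \frac{C}{9}$)
$\frac{u{\left(532,540 \right)}}{L{\left(-463 \right)}} + \frac{d}{q{\left(286 \right)}} = \frac{315}{-463} - \frac{83940}{\frac{271}{9} + \frac{1}{9} \cdot 286} = 315 \left(- \frac{1}{463}\right) - \frac{83940}{\frac{271}{9} + \frac{286}{9}} = - \frac{315}{463} - \frac{83940}{\frac{557}{9}} = - \frac{315}{463} - \frac{755460}{557} = - \frac{349953435}{257891}$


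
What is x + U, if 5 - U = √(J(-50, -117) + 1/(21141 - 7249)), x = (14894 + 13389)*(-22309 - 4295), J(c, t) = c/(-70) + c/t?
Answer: -752440927 - √4105347687077/1896258 ≈ -7.5244e+8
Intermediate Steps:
J(c, t) = -c/70 + c/t (J(c, t) = c*(-1/70) + c/t = -c/70 + c/t)
x = -752440932 (x = 28283*(-26604) = -752440932)
U = 5 - √4105347687077/1896258 (U = 5 - √((-1/70*(-50) - 50/(-117)) + 1/(21141 - 7249)) = 5 - √((5/7 - 50*(-1/117)) + 1/13892) = 5 - √((5/7 + 50/117) + 1/13892) = 5 - √(935/819 + 1/13892) = 5 - √(12989839/11377548) = 5 - √4105347687077/1896258 ≈ 3.9315)
x + U = -752440932 + (5 - √4105347687077/1896258) = -752440927 - √4105347687077/1896258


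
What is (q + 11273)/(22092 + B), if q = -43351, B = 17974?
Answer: -16039/20033 ≈ -0.80063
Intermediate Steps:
(q + 11273)/(22092 + B) = (-43351 + 11273)/(22092 + 17974) = -32078/40066 = -32078*1/40066 = -16039/20033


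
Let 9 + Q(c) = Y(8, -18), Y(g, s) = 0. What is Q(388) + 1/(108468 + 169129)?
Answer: -2498372/277597 ≈ -9.0000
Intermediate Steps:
Q(c) = -9 (Q(c) = -9 + 0 = -9)
Q(388) + 1/(108468 + 169129) = -9 + 1/(108468 + 169129) = -9 + 1/277597 = -2498372/277597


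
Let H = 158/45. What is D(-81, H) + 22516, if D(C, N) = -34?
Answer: 22482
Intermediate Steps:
H = 158/45 (H = 158*(1/45) = 158/45 ≈ 3.5111)
D(-81, H) + 22516 = -34 + 22516 = 22482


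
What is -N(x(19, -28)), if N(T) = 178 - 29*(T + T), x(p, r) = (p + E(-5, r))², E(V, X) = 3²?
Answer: 45294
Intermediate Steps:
E(V, X) = 9
x(p, r) = (9 + p)² (x(p, r) = (p + 9)² = (9 + p)²)
N(T) = 178 - 58*T (N(T) = 178 - 29*2*T = 178 - 58*T)
-N(x(19, -28)) = -(178 - 58*(9 + 19)²) = -(178 - 58*28²) = -(178 - 58*784) = -(178 - 45472) = -1*(-45294) = 45294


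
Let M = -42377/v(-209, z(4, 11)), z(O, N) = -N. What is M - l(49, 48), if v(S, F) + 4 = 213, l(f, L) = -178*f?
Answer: 1780521/209 ≈ 8519.2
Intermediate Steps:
v(S, F) = 209 (v(S, F) = -4 + 213 = 209)
M = -42377/209 ≈ -202.76
M - l(49, 48) = -42377/209 - (-178)*49 = -42377/209 - 1*(-8722) = -42377/209 + 8722 = 1780521/209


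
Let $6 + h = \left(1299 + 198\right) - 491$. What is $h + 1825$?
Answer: $2825$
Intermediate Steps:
$h = 1000$ ($h = -6 + \left(\left(1299 + 198\right) - 491\right) = -6 + \left(1497 - 491\right) = -6 + 1006 = 1000$)
$h + 1825 = 1000 + 1825 = 2825$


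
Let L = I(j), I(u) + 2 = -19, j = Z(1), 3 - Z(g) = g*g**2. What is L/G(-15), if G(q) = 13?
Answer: -21/13 ≈ -1.6154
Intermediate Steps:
Z(g) = 3 - g**3 (Z(g) = 3 - g*g**2 = 3 - g**3)
j = 2 (j = 3 - 1*1**3 = 3 - 1*1 = 3 - 1 = 2)
I(u) = -21 (I(u) = -2 - 19 = -21)
L = -21
L/G(-15) = -21/13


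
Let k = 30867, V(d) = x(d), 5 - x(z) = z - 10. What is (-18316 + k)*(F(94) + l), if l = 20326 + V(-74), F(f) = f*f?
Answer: 367129301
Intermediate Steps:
x(z) = 15 - z (x(z) = 5 - (z - 10) = 5 - (-10 + z) = 5 + (10 - z) = 15 - z)
F(f) = f²
V(d) = 15 - d
l = 20415 (l = 20326 + (15 - 1*(-74)) = 20326 + (15 + 74) = 20326 + 89 = 20415)
(-18316 + k)*(F(94) + l) = (-18316 + 30867)*(94² + 20415) = 12551*(8836 + 20415) = 12551*29251 = 367129301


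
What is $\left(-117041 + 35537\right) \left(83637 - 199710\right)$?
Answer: $9460413792$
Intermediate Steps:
$\left(-117041 + 35537\right) \left(83637 - 199710\right) = \left(-81504\right) \left(-116073\right) = 9460413792$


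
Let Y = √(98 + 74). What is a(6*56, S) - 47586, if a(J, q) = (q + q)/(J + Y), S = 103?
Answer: -1341003762/28181 - 103*√43/28181 ≈ -47585.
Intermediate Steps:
Y = 2*√43 (Y = √172 = 2*√43 ≈ 13.115)
a(J, q) = 2*q/(J + 2*√43) (a(J, q) = (q + q)/(J + 2*√43) = (2*q)/(J + 2*√43) = 2*q/(J + 2*√43))
a(6*56, S) - 47586 = 2*103/(6*56 + 2*√43) - 47586 = 2*103/(336 + 2*√43) - 47586 = 206/(336 + 2*√43) - 47586 = -47586 + 206/(336 + 2*√43)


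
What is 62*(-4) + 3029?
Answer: 2781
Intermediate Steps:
62*(-4) + 3029 = -248 + 3029 = 2781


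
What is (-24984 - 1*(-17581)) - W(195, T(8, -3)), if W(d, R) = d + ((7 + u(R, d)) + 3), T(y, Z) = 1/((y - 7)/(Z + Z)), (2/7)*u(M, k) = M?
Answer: -7587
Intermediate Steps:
u(M, k) = 7*M/2
T(y, Z) = 2*Z/(-7 + y) (T(y, Z) = 1/((-7 + y)/((2*Z))) = 1/((-7 + y)*(1/(2*Z))) = 1/((-7 + y)/(2*Z)) = 2*Z/(-7 + y))
W(d, R) = 10 + d + 7*R/2 (W(d, R) = d + ((7 + 7*R/2) + 3) = d + (10 + 7*R/2) = 10 + d + 7*R/2)
(-24984 - 1*(-17581)) - W(195, T(8, -3)) = (-24984 - 1*(-17581)) - (10 + 195 + 7*(2*(-3)/(-7 + 8))/2) = (-24984 + 17581) - (10 + 195 + 7*(2*(-3)/1)/2) = -7403 - (10 + 195 + 7*(2*(-3)*1)/2) = -7403 - (10 + 195 + (7/2)*(-6)) = -7403 - (10 + 195 - 21) = -7403 - 1*184 = -7403 - 184 = -7587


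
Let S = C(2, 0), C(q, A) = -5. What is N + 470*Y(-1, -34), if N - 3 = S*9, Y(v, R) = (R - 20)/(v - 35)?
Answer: 663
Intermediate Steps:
S = -5
Y(v, R) = (-20 + R)/(-35 + v)
N = -42 (N = 3 - 5*9 = 3 - 45 = -42)
N + 470*Y(-1, -34) = -42 + 470*((-20 - 34)/(-35 - 1)) = -42 + 470*(-54/(-36)) = -42 + 470*(-1/36*(-54)) = -42 + 470*(3/2) = -42 + 705 = 663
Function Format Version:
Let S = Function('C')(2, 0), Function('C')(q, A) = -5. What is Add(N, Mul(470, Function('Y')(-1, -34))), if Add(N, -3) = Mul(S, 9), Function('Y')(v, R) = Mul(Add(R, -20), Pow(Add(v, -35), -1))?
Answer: 663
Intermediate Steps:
S = -5
Function('Y')(v, R) = Mul(Pow(Add(-35, v), -1), Add(-20, R)) (Function('Y')(v, R) = Mul(Add(-20, R), Pow(Add(-35, v), -1)) = Mul(Pow(Add(-35, v), -1), Add(-20, R)))
N = -42 (N = Add(3, Mul(-5, 9)) = Add(3, -45) = -42)
Add(N, Mul(470, Function('Y')(-1, -34))) = Add(-42, Mul(470, Mul(Pow(Add(-35, -1), -1), Add(-20, -34)))) = Add(-42, Mul(470, Mul(Pow(-36, -1), -54))) = Add(-42, Mul(470, Mul(Rational(-1, 36), -54))) = Add(-42, Mul(470, Rational(3, 2))) = Add(-42, 705) = 663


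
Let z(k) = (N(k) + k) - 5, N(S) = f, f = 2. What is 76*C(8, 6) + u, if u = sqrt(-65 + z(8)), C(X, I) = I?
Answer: 456 + 2*I*sqrt(15) ≈ 456.0 + 7.746*I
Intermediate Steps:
N(S) = 2
z(k) = -3 + k (z(k) = (2 + k) - 5 = -3 + k)
u = 2*I*sqrt(15) (u = sqrt(-65 + (-3 + 8)) = sqrt(-65 + 5) = sqrt(-60) = 2*I*sqrt(15) ≈ 7.746*I)
76*C(8, 6) + u = 76*6 + 2*I*sqrt(15) = 456 + 2*I*sqrt(15)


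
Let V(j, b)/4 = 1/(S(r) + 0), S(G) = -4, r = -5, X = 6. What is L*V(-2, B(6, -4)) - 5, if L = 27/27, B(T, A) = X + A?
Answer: -6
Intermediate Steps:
B(T, A) = 6 + A
L = 1 (L = 27*(1/27) = 1)
V(j, b) = -1 (V(j, b) = 4/(-4 + 0) = 4/(-4) = 4*(-1/4) = -1)
L*V(-2, B(6, -4)) - 5 = 1*(-1) - 5 = -1 - 5 = -6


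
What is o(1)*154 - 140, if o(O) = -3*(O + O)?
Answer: -1064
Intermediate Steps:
o(O) = -6*O
o(1)*154 - 140 = -6*1*154 - 140 = -6*154 - 140 = -924 - 140 = -1064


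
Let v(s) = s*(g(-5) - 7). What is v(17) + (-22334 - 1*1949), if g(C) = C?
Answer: -24487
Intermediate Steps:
v(s) = -12*s (v(s) = s*(-5 - 7) = s*(-12) = -12*s)
v(17) + (-22334 - 1*1949) = -12*17 + (-22334 - 1*1949) = -204 + (-22334 - 1949) = -204 - 24283 = -24487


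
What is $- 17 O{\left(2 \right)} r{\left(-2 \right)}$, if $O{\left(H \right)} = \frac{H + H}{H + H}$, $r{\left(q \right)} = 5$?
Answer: $-85$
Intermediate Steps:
$O{\left(H \right)} = 1$ ($O{\left(H \right)} = \frac{2 H}{2 H} = 2 H \frac{1}{2 H} = 1$)
$- 17 O{\left(2 \right)} r{\left(-2 \right)} = \left(-17\right) 1 \cdot 5 = \left(-17\right) 5 = -85$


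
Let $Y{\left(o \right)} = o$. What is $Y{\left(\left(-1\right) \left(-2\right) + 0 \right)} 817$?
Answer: $1634$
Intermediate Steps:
$Y{\left(\left(-1\right) \left(-2\right) + 0 \right)} 817 = \left(\left(-1\right) \left(-2\right) + 0\right) 817 = \left(2 + 0\right) 817 = 2 \cdot 817 = 1634$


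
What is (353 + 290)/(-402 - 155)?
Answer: -643/557 ≈ -1.1544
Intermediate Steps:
(353 + 290)/(-402 - 155) = 643/(-557) = 643*(-1/557) = -643/557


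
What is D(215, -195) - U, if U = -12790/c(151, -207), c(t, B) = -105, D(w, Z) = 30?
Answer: -1928/21 ≈ -91.810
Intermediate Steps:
U = 2558/21 (U = -12790/(-105) = -12790*(-1/105) = 2558/21 ≈ 121.81)
D(215, -195) - U = 30 - 1*2558/21 = 30 - 2558/21 = -1928/21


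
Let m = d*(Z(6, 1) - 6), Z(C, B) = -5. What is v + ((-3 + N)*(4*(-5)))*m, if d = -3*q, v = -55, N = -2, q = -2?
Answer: -6655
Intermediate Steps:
d = 6 (d = -3*(-2) = 6)
m = -66 (m = 6*(-5 - 6) = 6*(-11) = -66)
v + ((-3 + N)*(4*(-5)))*m = -55 + ((-3 - 2)*(4*(-5)))*(-66) = -55 - 5*(-20)*(-66) = -55 + 100*(-66) = -55 - 6600 = -6655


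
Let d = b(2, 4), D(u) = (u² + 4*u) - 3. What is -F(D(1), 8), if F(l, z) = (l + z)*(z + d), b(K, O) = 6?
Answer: -140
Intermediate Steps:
D(u) = -3 + u² + 4*u
d = 6
F(l, z) = (6 + z)*(l + z) (F(l, z) = (l + z)*(z + 6) = (l + z)*(6 + z) = (6 + z)*(l + z))
-F(D(1), 8) = -(8² + 6*(-3 + 1² + 4*1) + 6*8 + (-3 + 1² + 4*1)*8) = -(64 + 6*(-3 + 1 + 4) + 48 + (-3 + 1 + 4)*8) = -(64 + 6*2 + 48 + 2*8) = -(64 + 12 + 48 + 16) = -1*140 = -140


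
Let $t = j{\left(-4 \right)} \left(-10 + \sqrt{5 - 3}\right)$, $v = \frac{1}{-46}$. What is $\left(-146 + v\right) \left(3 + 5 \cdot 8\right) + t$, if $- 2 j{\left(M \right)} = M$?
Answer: $- \frac{289751}{46} + 2 \sqrt{2} \approx -6296.1$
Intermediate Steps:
$v = - \frac{1}{46} \approx -0.021739$
$j{\left(M \right)} = - \frac{M}{2}$
$t = -20 + 2 \sqrt{2}$ ($t = \left(- \frac{1}{2}\right) \left(-4\right) \left(-10 + \sqrt{5 - 3}\right) = 2 \left(-10 + \sqrt{2}\right) = -20 + 2 \sqrt{2} \approx -17.172$)
$\left(-146 + v\right) \left(3 + 5 \cdot 8\right) + t = \left(-146 - \frac{1}{46}\right) \left(3 + 5 \cdot 8\right) - \left(20 - 2 \sqrt{2}\right) = - \frac{6717 \left(3 + 40\right)}{46} - \left(20 - 2 \sqrt{2}\right) = \left(- \frac{6717}{46}\right) 43 - \left(20 - 2 \sqrt{2}\right) = - \frac{288831}{46} - \left(20 - 2 \sqrt{2}\right) = - \frac{289751}{46} + 2 \sqrt{2}$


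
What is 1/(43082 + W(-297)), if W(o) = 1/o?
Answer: 297/12795353 ≈ 2.3212e-5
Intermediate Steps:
1/(43082 + W(-297)) = 1/(43082 + 1/(-297)) = 1/(43082 - 1/297) = 1/(12795353/297) = 297/12795353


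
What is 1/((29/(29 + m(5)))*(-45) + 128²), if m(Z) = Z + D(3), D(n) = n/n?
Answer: 7/114427 ≈ 6.1174e-5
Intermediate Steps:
D(n) = 1
m(Z) = 1 + Z (m(Z) = Z + 1 = 1 + Z)
1/((29/(29 + m(5)))*(-45) + 128²) = 1/((29/(29 + (1 + 5)))*(-45) + 128²) = 1/((29/(29 + 6))*(-45) + 16384) = 1/((29/35)*(-45) + 16384) = 1/(-261/7 + 16384) = 1/(114427/7) = 7/114427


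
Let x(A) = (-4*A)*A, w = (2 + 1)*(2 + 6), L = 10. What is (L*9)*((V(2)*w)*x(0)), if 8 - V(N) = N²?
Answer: 0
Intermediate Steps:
V(N) = 8 - N²
w = 24 (w = 3*8 = 24)
x(A) = -4*A²
(L*9)*((V(2)*w)*x(0)) = (10*9)*(((8 - 1*2²)*24)*(-4*0²)) = 90*(((8 - 1*4)*24)*(-4*0)) = 90*(((8 - 4)*24)*0) = 90*((4*24)*0) = 90*(96*0) = 90*0 = 0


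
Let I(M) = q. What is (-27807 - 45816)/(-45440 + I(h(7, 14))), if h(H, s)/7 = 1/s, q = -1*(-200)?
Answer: 24541/15080 ≈ 1.6274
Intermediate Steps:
q = 200
h(H, s) = 7/s
I(M) = 200
(-27807 - 45816)/(-45440 + I(h(7, 14))) = (-27807 - 45816)/(-45440 + 200) = -73623/(-45240) = -73623*(-1/45240) = 24541/15080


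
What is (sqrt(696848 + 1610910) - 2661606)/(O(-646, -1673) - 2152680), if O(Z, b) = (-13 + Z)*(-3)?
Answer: 295734/238967 - sqrt(2307758)/2150703 ≈ 1.2368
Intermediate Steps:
O(Z, b) = 39 - 3*Z
(sqrt(696848 + 1610910) - 2661606)/(O(-646, -1673) - 2152680) = (sqrt(696848 + 1610910) - 2661606)/((39 - 3*(-646)) - 2152680) = (sqrt(2307758) - 2661606)/((39 + 1938) - 2152680) = (-2661606 + sqrt(2307758))/(1977 - 2152680) = (-2661606 + sqrt(2307758))/(-2150703) = (-2661606 + sqrt(2307758))*(-1/2150703) = 295734/238967 - sqrt(2307758)/2150703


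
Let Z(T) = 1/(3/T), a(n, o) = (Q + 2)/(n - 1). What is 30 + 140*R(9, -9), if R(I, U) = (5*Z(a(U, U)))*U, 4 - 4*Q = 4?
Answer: 450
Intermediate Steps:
Q = 0 (Q = 1 - 1/4*4 = 1 - 1 = 0)
a(n, o) = 2/(-1 + n) (a(n, o) = (0 + 2)/(n - 1) = 2/(-1 + n))
Z(T) = T/3
R(I, U) = 10*U/(3*(-1 + U)) (R(I, U) = (5*((2/(-1 + U))/3))*U = (5*(2/(3*(-1 + U))))*U = (10/(3*(-1 + U)))*U = 10*U/(3*(-1 + U)))
30 + 140*R(9, -9) = 30 + 140*((10/3)*(-9)/(-1 - 9)) = 30 + 140*((10/3)*(-9)/(-10)) = 30 + 140*((10/3)*(-9)*(-1/10)) = 30 + 140*3 = 30 + 420 = 450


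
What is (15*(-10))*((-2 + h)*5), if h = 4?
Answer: -1500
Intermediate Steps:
(15*(-10))*((-2 + h)*5) = (15*(-10))*((-2 + 4)*5) = -300*5 = -150*10 = -1500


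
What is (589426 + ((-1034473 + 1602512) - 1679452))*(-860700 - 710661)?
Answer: 820230014307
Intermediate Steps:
(589426 + ((-1034473 + 1602512) - 1679452))*(-860700 - 710661) = (589426 + (568039 - 1679452))*(-1571361) = (589426 - 1111413)*(-1571361) = -521987*(-1571361) = 820230014307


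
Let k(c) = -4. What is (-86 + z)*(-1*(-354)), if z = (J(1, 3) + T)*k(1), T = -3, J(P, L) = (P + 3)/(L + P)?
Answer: -27612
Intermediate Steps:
J(P, L) = (3 + P)/(L + P)
z = 8 (z = ((3 + 1)/(3 + 1) - 3)*(-4) = (4/4 - 3)*(-4) = ((¼)*4 - 3)*(-4) = (1 - 3)*(-4) = -2*(-4) = 8)
(-86 + z)*(-1*(-354)) = (-86 + 8)*(-1*(-354)) = -78*354 = -27612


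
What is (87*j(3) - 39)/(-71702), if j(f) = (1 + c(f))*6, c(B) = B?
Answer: -2049/71702 ≈ -0.028577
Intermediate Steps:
j(f) = 6 + 6*f (j(f) = (1 + f)*6 = 6 + 6*f)
(87*j(3) - 39)/(-71702) = (87*(6 + 6*3) - 39)/(-71702) = (87*(6 + 18) - 39)*(-1/71702) = (87*24 - 39)*(-1/71702) = (2088 - 39)*(-1/71702) = 2049*(-1/71702) = -2049/71702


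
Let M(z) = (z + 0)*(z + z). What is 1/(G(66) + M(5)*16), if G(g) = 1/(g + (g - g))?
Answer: 66/52801 ≈ 0.0012500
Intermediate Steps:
M(z) = 2*z**2 (M(z) = z*(2*z) = 2*z**2)
G(g) = 1/g (G(g) = 1/(g + 0) = 1/g)
1/(G(66) + M(5)*16) = 1/(1/66 + (2*5**2)*16) = 1/(1/66 + (2*25)*16) = 1/(1/66 + 50*16) = 1/(1/66 + 800) = 1/(52801/66) = 66/52801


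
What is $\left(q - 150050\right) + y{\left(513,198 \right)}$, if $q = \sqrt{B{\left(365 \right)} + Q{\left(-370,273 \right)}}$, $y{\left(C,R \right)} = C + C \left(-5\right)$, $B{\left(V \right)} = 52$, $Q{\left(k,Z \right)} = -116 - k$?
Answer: $-152102 + 3 \sqrt{34} \approx -1.5208 \cdot 10^{5}$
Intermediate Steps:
$y{\left(C,R \right)} = - 4 C$ ($y{\left(C,R \right)} = C - 5 C = - 4 C$)
$q = 3 \sqrt{34}$ ($q = \sqrt{52 - -254} = \sqrt{52 + \left(-116 + 370\right)} = \sqrt{52 + 254} = \sqrt{306} = 3 \sqrt{34} \approx 17.493$)
$\left(q - 150050\right) + y{\left(513,198 \right)} = \left(3 \sqrt{34} - 150050\right) - 2052 = \left(-150050 + 3 \sqrt{34}\right) - 2052 = -152102 + 3 \sqrt{34}$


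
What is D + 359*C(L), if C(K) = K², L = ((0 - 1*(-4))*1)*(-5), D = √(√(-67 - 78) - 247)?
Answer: 143600 + √(-247 + I*√145) ≈ 1.436e+5 + 15.721*I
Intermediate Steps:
D = √(-247 + I*√145) (D = √(√(-145) - 247) = √(I*√145 - 247) = √(-247 + I*√145) ≈ 0.38298 + 15.721*I)
L = -20 (L = ((0 + 4)*1)*(-5) = (4*1)*(-5) = 4*(-5) = -20)
D + 359*C(L) = √(-247 + I*√145) + 359*(-20)² = √(-247 + I*√145) + 359*400 = √(-247 + I*√145) + 143600 = 143600 + √(-247 + I*√145)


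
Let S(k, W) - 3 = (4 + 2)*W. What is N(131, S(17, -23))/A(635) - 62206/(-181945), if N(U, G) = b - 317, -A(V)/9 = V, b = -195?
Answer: 89732626/207963135 ≈ 0.43148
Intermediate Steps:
A(V) = -9*V
S(k, W) = 3 + 6*W (S(k, W) = 3 + (4 + 2)*W = 3 + 6*W)
N(U, G) = -512 (N(U, G) = -195 - 317 = -512)
N(131, S(17, -23))/A(635) - 62206/(-181945) = -512/((-9*635)) - 62206/(-181945) = -512/(-5715) - 62206*(-1/181945) = -512*(-1/5715) + 62206/181945 = 512/5715 + 62206/181945 = 89732626/207963135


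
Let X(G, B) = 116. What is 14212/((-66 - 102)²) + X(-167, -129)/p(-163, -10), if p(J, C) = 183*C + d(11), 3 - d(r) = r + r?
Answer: 5751001/13046544 ≈ 0.44081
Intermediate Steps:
d(r) = 3 - 2*r (d(r) = 3 - (r + r) = 3 - 2*r)
p(J, C) = -19 + 183*C (p(J, C) = 183*C + (3 - 2*11) = 183*C + (3 - 22) = 183*C - 19 = -19 + 183*C)
14212/((-66 - 102)²) + X(-167, -129)/p(-163, -10) = 14212/((-66 - 102)²) + 116/(-19 + 183*(-10)) = 14212/((-168)²) + 116/(-19 - 1830) = 14212/28224 + 116/(-1849) = 14212*(1/28224) + 116*(-1/1849) = 3553/7056 - 116/1849 = 5751001/13046544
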